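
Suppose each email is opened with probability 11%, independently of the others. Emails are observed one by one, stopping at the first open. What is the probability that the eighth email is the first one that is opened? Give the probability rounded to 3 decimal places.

0.049

Geometric (trials to first success), p = 0.11.
P(Y = 8) = (1−p)^7 · p = 0.44231 · 0.11 = 0.04865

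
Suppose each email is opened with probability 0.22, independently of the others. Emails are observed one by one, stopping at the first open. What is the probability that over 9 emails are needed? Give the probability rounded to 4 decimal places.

Y = number of emails to the first success; geometric, p = 0.22.
P(Y > 9) = P(first 9 all fail) = (1−p)^9 = 0.106869

0.1069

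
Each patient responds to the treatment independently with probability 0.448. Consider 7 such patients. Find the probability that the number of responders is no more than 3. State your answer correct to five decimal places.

X ~ Binomial(7, 0.448); P(X ≤ 3) = Σ C(7,k) p^k (1−p)^(7−k) over k:
  k=0: C(7,0)·0.448^0·0.552^7 = 0.0156161
  k=1: C(7,1)·0.448^1·0.552^6 = 0.0887178
  k=2: C(7,2)·0.448^2·0.552^5 = 0.2160084
  k=3: C(7,3)·0.448^3·0.552^4 = 0.2921853
Total = 0.6125276

0.61253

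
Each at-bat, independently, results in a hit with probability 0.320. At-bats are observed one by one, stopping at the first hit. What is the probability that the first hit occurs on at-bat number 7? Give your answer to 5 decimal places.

Geometric (trials to first success), p = 0.32.
P(Y = 7) = (1−p)^6 · p = 0.098867 · 0.32 = 0.0316376

0.03164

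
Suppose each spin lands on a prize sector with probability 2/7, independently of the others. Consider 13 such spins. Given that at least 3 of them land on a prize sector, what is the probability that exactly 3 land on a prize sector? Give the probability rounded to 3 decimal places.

0.302

X ~ Binomial(13, 0.285714). Want P(X=3 | X≥3) = P(X=3) / P(X≥3).
P(X=3) = C(13,3)·0.285714^3·0.714286^10 = 0.23061
P(X≥3) = 1 − 0.01260 − 0.06551 − 0.15724 = 0.76465
Ratio = 0.23061 / 0.76465 = 0.30159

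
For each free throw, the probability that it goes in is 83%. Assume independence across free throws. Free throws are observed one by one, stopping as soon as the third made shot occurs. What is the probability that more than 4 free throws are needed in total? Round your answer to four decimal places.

Needing more than 4 free throws ⇔ fewer than 3 successes in the first 4. With X ~ Binomial(4, 0.83), P(Y > 4) = P(X ≤ 2).
  k=0: C(4,0)·0.83^0·0.17^4 = 0.000835
  k=1: C(4,1)·0.83^1·0.17^3 = 0.016311
  k=2: C(4,2)·0.83^2·0.17^2 = 0.119455
P(X ≤ 2) = 0.136602

0.1366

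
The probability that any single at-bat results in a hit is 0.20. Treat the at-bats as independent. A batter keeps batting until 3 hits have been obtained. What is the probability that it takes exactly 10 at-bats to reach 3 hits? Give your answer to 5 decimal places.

0.06040

Y = trial on which the third success occurs; negative binomial, r=3, p=0.20.
P(Y=10) = C(9,2) · p^3 · (1−p)^7
= 36 · 0.008 · 0.20972 = 0.0603980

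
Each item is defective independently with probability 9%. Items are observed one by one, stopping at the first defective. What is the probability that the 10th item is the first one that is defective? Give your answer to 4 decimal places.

0.0385

Geometric (trials to first success), p = 0.09.
P(Y = 10) = (1−p)^9 · p = 0.42793 · 0.09 = 0.038514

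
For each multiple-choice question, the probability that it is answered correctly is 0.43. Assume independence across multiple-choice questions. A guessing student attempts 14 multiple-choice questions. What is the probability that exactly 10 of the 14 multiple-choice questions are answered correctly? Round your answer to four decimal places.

X ~ Binomial(n=14, p=0.43).
P(X=10) = C(14,10) · p^10 · (1−p)^4
= 1001 · 0.00021611 · 0.10556 = 0.022836

0.0228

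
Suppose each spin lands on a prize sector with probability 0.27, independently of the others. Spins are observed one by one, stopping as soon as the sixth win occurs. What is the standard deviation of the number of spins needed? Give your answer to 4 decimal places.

Y = total spins until the sixth success; negative binomial with r=6, p=0.27.
SD(Y) = √[r(1−p)/p²] = √(60.082305) = 7.751278

7.7513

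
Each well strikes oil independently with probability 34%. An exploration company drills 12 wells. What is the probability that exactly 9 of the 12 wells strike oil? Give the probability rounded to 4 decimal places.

0.0038

X ~ Binomial(n=12, p=0.34).
P(X=9) = C(12,9) · p^9 · (1−p)^3
= 220 · 6.0717e-05 · 0.2875 = 0.003840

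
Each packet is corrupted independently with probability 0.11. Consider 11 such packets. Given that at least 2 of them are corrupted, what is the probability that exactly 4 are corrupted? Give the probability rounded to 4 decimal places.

0.0619

X ~ Binomial(11, 0.11). Want P(X=4 | X≥2) = P(X=4) / P(X≥2).
P(X=4) = C(11,4)·0.11^4·0.89^7 = 0.021371
P(X≥2) = 1 − 0.277517 − 0.377299 = 0.345184
Ratio = 0.021371 / 0.345184 = 0.061910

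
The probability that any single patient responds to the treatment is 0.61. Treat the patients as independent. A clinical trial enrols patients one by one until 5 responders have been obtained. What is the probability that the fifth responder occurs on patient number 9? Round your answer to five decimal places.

0.13677

Y = trial on which the fifth success occurs; negative binomial, r=5, p=0.61.
P(Y=9) = C(8,4) · p^5 · (1−p)^4
= 70 · 0.08446 · 0.023134 = 0.1367747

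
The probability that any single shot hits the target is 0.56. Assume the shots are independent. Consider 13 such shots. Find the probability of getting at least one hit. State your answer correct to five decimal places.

P(at least one) = 1 − P(none) = 1 − (1 − 0.56)^13
= 1 − 0.0000232 = 0.9999768

0.99998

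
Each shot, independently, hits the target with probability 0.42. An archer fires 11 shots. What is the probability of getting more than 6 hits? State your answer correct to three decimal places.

0.126

X ~ Binomial(11, 0.42); P(X ≥ 7) = Σ C(11,k) p^k (1−p)^(11−k) over k:
  k=7: C(11,7)·0.42^7·0.58^4 = 0.08609
  k=8: C(11,8)·0.42^8·0.58^3 = 0.03117
  k=9: C(11,9)·0.42^9·0.58^2 = 0.00752
  k=10: C(11,10)·0.42^10·0.58^1 = 0.00109
  k=11: C(11,11)·0.42^11·0.58^0 = 0.00007
Total = 0.12595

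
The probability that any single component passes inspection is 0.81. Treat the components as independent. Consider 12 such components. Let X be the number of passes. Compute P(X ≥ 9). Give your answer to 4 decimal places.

X ~ Binomial(12, 0.81); P(X ≥ 9) = Σ C(12,k) p^k (1−p)^(12−k) over k:
  k=9: C(12,9)·0.81^9·0.19^3 = 0.226490
  k=10: C(12,10)·0.81^10·0.19^2 = 0.289669
  k=11: C(12,11)·0.81^11·0.19^1 = 0.224528
  k=12: C(12,12)·0.81^12·0.19^0 = 0.079766
Total = 0.820453

0.8205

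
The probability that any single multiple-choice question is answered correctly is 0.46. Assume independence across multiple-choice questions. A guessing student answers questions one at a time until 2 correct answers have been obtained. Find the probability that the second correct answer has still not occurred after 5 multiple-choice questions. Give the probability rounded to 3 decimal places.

0.241

Needing more than 5 multiple-choice questions ⇔ fewer than 2 successes in the first 5. With X ~ Binomial(5, 0.46), P(Y > 5) = P(X ≤ 1).
  k=0: C(5,0)·0.46^0·0.54^5 = 0.04592
  k=1: C(5,1)·0.46^1·0.54^4 = 0.19557
P(X ≤ 1) = 0.24149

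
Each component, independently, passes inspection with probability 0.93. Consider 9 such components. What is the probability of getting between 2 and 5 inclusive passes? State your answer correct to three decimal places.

0.002

X ~ Binomial(9, 0.93); P(2 ≤ X ≤ 5) = Σ C(9,k) p^k (1−p)^(9−k) over k:
  k=2: C(9,2)·0.93^2·0.07^7 = 0.00000
  k=3: C(9,3)·0.93^3·0.07^6 = 0.00001
  k=4: C(9,4)·0.93^4·0.07^5 = 0.00016
  k=5: C(9,5)·0.93^5·0.07^4 = 0.00210
Total = 0.00227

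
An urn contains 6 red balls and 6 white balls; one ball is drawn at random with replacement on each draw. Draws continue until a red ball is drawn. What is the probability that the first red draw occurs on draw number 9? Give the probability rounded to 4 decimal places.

Geometric (trials to first success), p = 0.50.
P(Y = 9) = (1−p)^8 · p = 0.0039062 · 0.50 = 0.001953

0.0020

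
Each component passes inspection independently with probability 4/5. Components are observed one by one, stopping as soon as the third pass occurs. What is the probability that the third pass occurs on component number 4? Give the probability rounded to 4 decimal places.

Y = trial on which the third success occurs; negative binomial, r=3, p=0.80.
P(Y=4) = C(3,2) · p^3 · (1−p)^1
= 3 · 0.512 · 0.2 = 0.307200

0.3072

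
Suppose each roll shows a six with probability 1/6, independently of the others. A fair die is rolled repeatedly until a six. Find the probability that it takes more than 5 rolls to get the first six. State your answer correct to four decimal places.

0.4019

Y = number of rolls to the first success; geometric, p = 0.166667.
P(Y > 5) = P(first 5 all fail) = (1−p)^5 = 0.401878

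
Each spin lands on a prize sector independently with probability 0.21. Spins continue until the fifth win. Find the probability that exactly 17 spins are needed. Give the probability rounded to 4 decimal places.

Y = trial on which the fifth success occurs; negative binomial, r=5, p=0.21.
P(Y=17) = C(16,4) · p^5 · (1−p)^12
= 1820 · 0.00040841 · 0.059092 = 0.043923

0.0439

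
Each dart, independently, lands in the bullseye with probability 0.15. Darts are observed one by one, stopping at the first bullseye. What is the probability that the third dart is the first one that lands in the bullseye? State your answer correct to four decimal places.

Geometric (trials to first success), p = 0.15.
P(Y = 3) = (1−p)^2 · p = 0.7225 · 0.15 = 0.108375

0.1084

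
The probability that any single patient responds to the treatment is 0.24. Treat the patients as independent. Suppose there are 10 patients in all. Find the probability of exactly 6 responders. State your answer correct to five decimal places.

0.01339

X ~ Binomial(n=10, p=0.24).
P(X=6) = C(10,6) · p^6 · (1−p)^4
= 210 · 0.0001911 · 0.33362 = 0.0133888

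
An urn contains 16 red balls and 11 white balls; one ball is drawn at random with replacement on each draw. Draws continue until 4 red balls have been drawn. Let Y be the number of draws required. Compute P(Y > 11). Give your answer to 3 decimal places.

Needing more than 11 draws ⇔ fewer than 4 successes in the first 11. With X ~ Binomial(11, 0.592593), P(Y > 11) = P(X ≤ 3).
  k=0: C(11,0)·0.592593^0·0.407407^11 = 0.00005
  k=1: C(11,1)·0.592593^1·0.407407^10 = 0.00082
  k=2: C(11,2)·0.592593^2·0.407407^9 = 0.00597
  k=3: C(11,3)·0.592593^3·0.407407^8 = 0.02606
P(X ≤ 3) = 0.03291

0.033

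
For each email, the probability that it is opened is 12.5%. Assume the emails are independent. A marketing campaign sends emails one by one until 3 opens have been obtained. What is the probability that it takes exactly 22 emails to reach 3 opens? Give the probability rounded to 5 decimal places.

Y = trial on which the third success occurs; negative binomial, r=3, p=0.125.
P(Y=22) = C(21,2) · p^3 · (1−p)^19
= 210 · 0.0019531 · 0.079096 = 0.0324416

0.03244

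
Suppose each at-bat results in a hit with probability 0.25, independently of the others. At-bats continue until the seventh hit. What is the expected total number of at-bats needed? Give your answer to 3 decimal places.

Y = total at-bats until the seventh success; negative binomial with r=7, p=0.25.
E[Y] = r / p = 7 / 0.25 = 28.00000

28.000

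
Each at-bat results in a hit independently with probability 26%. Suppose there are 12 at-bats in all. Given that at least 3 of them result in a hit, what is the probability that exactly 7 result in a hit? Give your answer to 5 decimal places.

0.02207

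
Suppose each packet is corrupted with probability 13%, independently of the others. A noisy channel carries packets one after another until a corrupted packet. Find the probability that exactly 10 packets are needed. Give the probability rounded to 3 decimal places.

0.037

Geometric (trials to first success), p = 0.13.
P(Y = 10) = (1−p)^9 · p = 0.28554 · 0.13 = 0.03712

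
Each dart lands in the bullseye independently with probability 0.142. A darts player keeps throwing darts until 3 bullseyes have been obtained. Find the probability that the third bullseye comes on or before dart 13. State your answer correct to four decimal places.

Finishing within 13 darts ⇔ at least 3 successes in the first 13. With X ~ Binomial(13, 0.142), P(Y ≤ 13) = 1 − P(X ≤ 2).
  k=0: C(13,0)·0.142^0·0.858^13 = 0.136564
  k=1: C(13,1)·0.142^1·0.858^12 = 0.293819
  k=2: C(13,2)·0.142^2·0.858^11 = 0.291764
1 − 0.722146 = 0.277854

0.2779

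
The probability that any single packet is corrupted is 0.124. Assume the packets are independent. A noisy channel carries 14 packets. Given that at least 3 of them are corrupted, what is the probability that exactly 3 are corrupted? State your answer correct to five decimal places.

0.65480

X ~ Binomial(14, 0.124). Want P(X=3 | X≥3) = P(X=3) / P(X≥3).
P(X=3) = C(14,3)·0.124^3·0.876^11 = 0.1617751
P(X≥3) = 1 − 0.1566958 − 0.3105297 − 0.2857157 = 0.2470588
Ratio = 0.1617751 / 0.2470588 = 0.6548039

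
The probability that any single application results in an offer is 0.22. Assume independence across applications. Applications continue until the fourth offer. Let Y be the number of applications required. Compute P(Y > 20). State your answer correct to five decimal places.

0.32891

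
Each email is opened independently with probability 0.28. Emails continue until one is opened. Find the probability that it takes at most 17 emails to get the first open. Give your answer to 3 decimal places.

0.996

Y = number of emails to the first success; geometric, p = 0.28.
P(Y ≤ 17) = 1 − (1−p)^17 = 1 − 0.00376 = 0.99624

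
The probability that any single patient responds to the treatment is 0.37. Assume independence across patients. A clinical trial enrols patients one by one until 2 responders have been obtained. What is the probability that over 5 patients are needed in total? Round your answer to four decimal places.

Needing more than 5 patients ⇔ fewer than 2 successes in the first 5. With X ~ Binomial(5, 0.37), P(Y > 5) = P(X ≤ 1).
  k=0: C(5,0)·0.37^0·0.63^5 = 0.099244
  k=1: C(5,1)·0.37^1·0.63^4 = 0.291430
P(X ≤ 1) = 0.390673

0.3907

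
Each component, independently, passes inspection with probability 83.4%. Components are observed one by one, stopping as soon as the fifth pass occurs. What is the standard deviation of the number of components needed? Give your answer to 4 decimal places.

1.0924

Y = total components until the fifth success; negative binomial with r=5, p=0.834.
SD(Y) = √[r(1−p)/p²] = √(1.193290) = 1.092378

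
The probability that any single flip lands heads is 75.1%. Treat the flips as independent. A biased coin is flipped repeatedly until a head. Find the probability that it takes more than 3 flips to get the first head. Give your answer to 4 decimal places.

0.0154

Y = number of flips to the first success; geometric, p = 0.751.
P(Y > 3) = P(first 3 all fail) = (1−p)^3 = 0.015438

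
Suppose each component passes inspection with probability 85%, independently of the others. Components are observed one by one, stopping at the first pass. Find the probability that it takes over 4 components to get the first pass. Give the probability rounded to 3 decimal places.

0.001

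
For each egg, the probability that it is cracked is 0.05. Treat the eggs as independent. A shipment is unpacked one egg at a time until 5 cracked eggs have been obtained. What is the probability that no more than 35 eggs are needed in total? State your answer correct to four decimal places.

0.0290

Finishing within 35 eggs ⇔ at least 5 successes in the first 35. With X ~ Binomial(35, 0.05), P(Y ≤ 35) = 1 − P(X ≤ 4).
  k=0: C(35,0)·0.05^0·0.95^35 = 0.166083
  k=1: C(35,1)·0.05^1·0.95^34 = 0.305943
  k=2: C(35,2)·0.05^2·0.95^33 = 0.273739
  k=3: C(35,3)·0.05^3·0.95^32 = 0.158480
  k=4: C(35,4)·0.05^4·0.95^31 = 0.066729
1 − 0.970974 = 0.029026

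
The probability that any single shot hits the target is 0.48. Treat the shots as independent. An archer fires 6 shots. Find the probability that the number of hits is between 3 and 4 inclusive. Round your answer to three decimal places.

X ~ Binomial(6, 0.48); P(3 ≤ X ≤ 4) = Σ C(6,k) p^k (1−p)^(6−k) over k:
  k=3: C(6,3)·0.48^3·0.52^3 = 0.31100
  k=4: C(6,4)·0.48^4·0.52^2 = 0.21531
Total = 0.52631

0.526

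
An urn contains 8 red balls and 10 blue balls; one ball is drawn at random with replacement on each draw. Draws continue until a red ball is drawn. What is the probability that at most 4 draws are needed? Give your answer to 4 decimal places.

Y = number of draws to the first success; geometric, p = 0.444444.
P(Y ≤ 4) = 1 − (1−p)^4 = 1 − 0.095260 = 0.904740

0.9047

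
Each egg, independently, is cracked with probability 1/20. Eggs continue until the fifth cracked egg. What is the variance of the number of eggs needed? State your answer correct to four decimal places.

1900.0000

Y = total eggs until the fifth success; negative binomial with r=5, p=0.05.
Var(Y) = r(1−p)/p² = 5·0.95 / 0.05² = 1900.000000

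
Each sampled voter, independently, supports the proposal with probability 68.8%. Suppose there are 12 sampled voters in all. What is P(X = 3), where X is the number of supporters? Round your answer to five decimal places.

X ~ Binomial(n=12, p=0.688).
P(X=3) = C(12,3) · p^3 · (1−p)^9
= 220 · 0.32566 · 2.8015e-05 = 0.0020071

0.00201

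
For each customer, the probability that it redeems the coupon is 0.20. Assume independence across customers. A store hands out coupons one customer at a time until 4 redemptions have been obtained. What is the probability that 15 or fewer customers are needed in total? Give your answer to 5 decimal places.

Finishing within 15 customers ⇔ at least 4 successes in the first 15. With X ~ Binomial(15, 0.20), P(Y ≤ 15) = 1 − P(X ≤ 3).
  k=0: C(15,0)·0.20^0·0.80^15 = 0.0351844
  k=1: C(15,1)·0.20^1·0.80^14 = 0.1319414
  k=2: C(15,2)·0.20^2·0.80^13 = 0.2308974
  k=3: C(15,3)·0.20^3·0.80^12 = 0.2501389
1 − 0.6481621 = 0.3518379

0.35184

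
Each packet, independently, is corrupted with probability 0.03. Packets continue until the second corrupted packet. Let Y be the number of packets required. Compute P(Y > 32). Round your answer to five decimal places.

0.75073

Needing more than 32 packets ⇔ fewer than 2 successes in the first 32. With X ~ Binomial(32, 0.03), P(Y > 32) = P(X ≤ 1).
  k=0: C(32,0)·0.03^0·0.97^32 = 0.3773076
  k=1: C(32,1)·0.03^1·0.97^31 = 0.3734178
P(X ≤ 1) = 0.7507253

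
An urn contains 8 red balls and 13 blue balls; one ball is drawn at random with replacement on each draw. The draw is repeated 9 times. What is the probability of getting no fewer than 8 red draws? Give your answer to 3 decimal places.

0.003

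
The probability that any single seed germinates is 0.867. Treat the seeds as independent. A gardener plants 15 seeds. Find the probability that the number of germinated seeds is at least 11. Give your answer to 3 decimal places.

X ~ Binomial(15, 0.867); P(X ≥ 11) = Σ C(15,k) p^k (1−p)^(15−k) over k:
  k=11: C(15,11)·0.867^11·0.133^4 = 0.08887
  k=12: C(15,12)·0.867^12·0.133^3 = 0.19311
  k=13: C(15,13)·0.867^13·0.133^2 = 0.29050
  k=14: C(15,14)·0.867^14·0.133^1 = 0.27053
  k=15: C(15,15)·0.867^15·0.133^0 = 0.11757
Total = 0.96057

0.961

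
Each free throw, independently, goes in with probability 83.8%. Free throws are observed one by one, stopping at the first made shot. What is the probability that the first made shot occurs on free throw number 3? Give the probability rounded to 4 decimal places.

Geometric (trials to first success), p = 0.838.
P(Y = 3) = (1−p)^2 · p = 0.026244 · 0.838 = 0.021992

0.0220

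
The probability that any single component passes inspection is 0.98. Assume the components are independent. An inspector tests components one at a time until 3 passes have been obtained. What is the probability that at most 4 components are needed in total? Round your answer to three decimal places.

Finishing within 4 components ⇔ at least 3 successes in the first 4. With X ~ Binomial(4, 0.98), P(Y ≤ 4) = 1 − P(X ≤ 2).
  k=0: C(4,0)·0.98^0·0.02^4 = 0.00000
  k=1: C(4,1)·0.98^1·0.02^3 = 0.00003
  k=2: C(4,2)·0.98^2·0.02^2 = 0.00230
1 − 0.00234 = 0.99766

0.998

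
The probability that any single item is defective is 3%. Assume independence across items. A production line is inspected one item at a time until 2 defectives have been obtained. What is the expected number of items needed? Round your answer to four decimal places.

66.6667

Y = total items until the second success; negative binomial with r=2, p=0.03.
E[Y] = r / p = 2 / 0.03 = 66.666667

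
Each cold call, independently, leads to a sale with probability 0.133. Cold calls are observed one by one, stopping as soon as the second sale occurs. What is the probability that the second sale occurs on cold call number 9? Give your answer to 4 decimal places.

Y = trial on which the second success occurs; negative binomial, r=2, p=0.133.
P(Y=9) = C(8,1) · p^2 · (1−p)^7
= 8 · 0.017689 · 0.36824 = 0.052111

0.0521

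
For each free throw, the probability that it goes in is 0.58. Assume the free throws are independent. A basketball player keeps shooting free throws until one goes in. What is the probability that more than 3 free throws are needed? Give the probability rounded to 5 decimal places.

Y = number of free throws to the first success; geometric, p = 0.58.
P(Y > 3) = P(first 3 all fail) = (1−p)^3 = 0.0740880

0.07409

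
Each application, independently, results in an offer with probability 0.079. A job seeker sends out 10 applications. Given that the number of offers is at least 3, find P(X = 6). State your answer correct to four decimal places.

X ~ Binomial(10, 0.079). Want P(X=6 | X≥3) = P(X=6) / P(X≥3).
P(X=6) = C(10,6)·0.079^6·0.921^4 = 0.000037
P(X≥3) = 1 − 0.439133 − 0.376672 − 0.145393 = 0.038801
Ratio = 0.000037 / 0.038801 = 0.000947

0.0009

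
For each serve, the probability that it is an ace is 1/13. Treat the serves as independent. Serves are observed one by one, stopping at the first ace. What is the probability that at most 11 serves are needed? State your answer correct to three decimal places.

Y = number of serves to the first success; geometric, p = 0.076923.
P(Y ≤ 11) = 1 − (1−p)^11 = 1 − 0.41459 = 0.58541

0.585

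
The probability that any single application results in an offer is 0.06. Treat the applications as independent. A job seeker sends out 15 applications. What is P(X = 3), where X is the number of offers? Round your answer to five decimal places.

0.04677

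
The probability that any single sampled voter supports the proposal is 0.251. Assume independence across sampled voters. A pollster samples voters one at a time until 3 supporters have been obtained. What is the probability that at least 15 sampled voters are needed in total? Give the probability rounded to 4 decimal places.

0.2783

Needing more than 14 sampled voters ⇔ fewer than 3 successes in the first 14. With X ~ Binomial(14, 0.251), P(Y > 14) = P(X ≤ 2).
  k=0: C(14,0)·0.251^0·0.749^14 = 0.017488
  k=1: C(14,1)·0.251^1·0.749^13 = 0.082048
  k=2: C(14,2)·0.251^2·0.749^12 = 0.178719
P(X ≤ 2) = 0.278255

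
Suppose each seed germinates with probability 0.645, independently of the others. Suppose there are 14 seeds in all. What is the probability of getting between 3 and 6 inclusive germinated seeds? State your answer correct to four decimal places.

0.0812

X ~ Binomial(14, 0.645); P(3 ≤ X ≤ 6) = Σ C(14,k) p^k (1−p)^(14−k) over k:
  k=3: C(14,3)·0.645^3·0.355^11 = 0.001102
  k=4: C(14,4)·0.645^4·0.355^10 = 0.005508
  k=5: C(14,5)·0.645^5·0.355^9 = 0.020013
  k=6: C(14,6)·0.645^6·0.355^8 = 0.054543
Total = 0.081166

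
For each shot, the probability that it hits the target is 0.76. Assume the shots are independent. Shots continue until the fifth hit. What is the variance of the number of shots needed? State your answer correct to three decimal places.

2.078

Y = total shots until the fifth success; negative binomial with r=5, p=0.76.
Var(Y) = r(1−p)/p² = 5·0.24 / 0.76² = 2.07756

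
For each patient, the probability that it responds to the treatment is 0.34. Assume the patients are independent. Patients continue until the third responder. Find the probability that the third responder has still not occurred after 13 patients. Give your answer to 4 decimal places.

Needing more than 13 patients ⇔ fewer than 3 successes in the first 13. With X ~ Binomial(13, 0.34), P(Y > 13) = P(X ≤ 2).
  k=0: C(13,0)·0.34^0·0.66^13 = 0.004509
  k=1: C(13,1)·0.34^1·0.66^12 = 0.030196
  k=2: C(13,2)·0.34^2·0.66^11 = 0.093333
P(X ≤ 2) = 0.128038

0.1280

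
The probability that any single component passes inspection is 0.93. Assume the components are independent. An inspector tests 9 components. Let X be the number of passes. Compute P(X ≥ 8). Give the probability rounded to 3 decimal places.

X ~ Binomial(9, 0.93); P(X ≥ 8) = Σ C(9,k) p^k (1−p)^(9−k) over k:
  k=8: C(9,8)·0.93^8·0.07^1 = 0.35254
  k=9: C(9,9)·0.93^9·0.07^0 = 0.52041
Total = 0.87295

0.873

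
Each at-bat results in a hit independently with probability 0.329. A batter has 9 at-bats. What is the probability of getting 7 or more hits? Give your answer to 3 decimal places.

0.008

X ~ Binomial(9, 0.329); P(X ≥ 7) = Σ C(9,k) p^k (1−p)^(9−k) over k:
  k=7: C(9,7)·0.329^7·0.671^2 = 0.00676
  k=8: C(9,8)·0.329^8·0.671^1 = 0.00083
  k=9: C(9,9)·0.329^9·0.671^0 = 0.00005
Total = 0.00764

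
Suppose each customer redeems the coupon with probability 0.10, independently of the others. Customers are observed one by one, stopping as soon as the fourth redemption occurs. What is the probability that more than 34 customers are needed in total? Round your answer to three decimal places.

0.554

Needing more than 34 customers ⇔ fewer than 4 successes in the first 34. With X ~ Binomial(34, 0.10), P(Y > 34) = P(X ≤ 3).
  k=0: C(34,0)·0.10^0·0.90^34 = 0.02781
  k=1: C(34,1)·0.10^1·0.90^33 = 0.10507
  k=2: C(34,2)·0.10^2·0.90^32 = 0.19263
  k=3: C(34,3)·0.10^3·0.90^31 = 0.22830
P(X ≤ 3) = 0.55382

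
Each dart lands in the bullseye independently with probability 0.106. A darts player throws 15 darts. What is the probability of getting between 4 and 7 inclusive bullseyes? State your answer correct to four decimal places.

X ~ Binomial(15, 0.106); P(4 ≤ X ≤ 7) = Σ C(15,k) p^k (1−p)^(15−k) over k:
  k=4: C(15,4)·0.106^4·0.894^11 = 0.050242
  k=5: C(15,5)·0.106^5·0.894^10 = 0.013106
  k=6: C(15,6)·0.106^6·0.894^9 = 0.002590
  k=7: C(15,7)·0.106^7·0.894^8 = 0.000395
Total = 0.066333

0.0663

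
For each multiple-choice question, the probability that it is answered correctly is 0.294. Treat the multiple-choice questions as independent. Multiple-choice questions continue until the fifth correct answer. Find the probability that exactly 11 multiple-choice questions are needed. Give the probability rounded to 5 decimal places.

0.05712

Y = trial on which the fifth success occurs; negative binomial, r=5, p=0.294.
P(Y=11) = C(10,4) · p^5 · (1−p)^6
= 210 · 0.0021965 · 0.12383 = 0.0571195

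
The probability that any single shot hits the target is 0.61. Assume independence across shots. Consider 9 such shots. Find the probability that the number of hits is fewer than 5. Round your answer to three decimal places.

X ~ Binomial(9, 0.61); P(X ≤ 4) = Σ C(9,k) p^k (1−p)^(9−k) over k:
  k=0: C(9,0)·0.61^0·0.39^9 = 0.00021
  k=1: C(9,1)·0.61^1·0.39^8 = 0.00294
  k=2: C(9,2)·0.61^2·0.39^7 = 0.01838
  k=3: C(9,3)·0.61^3·0.39^6 = 0.06709
  k=4: C(9,4)·0.61^4·0.39^5 = 0.15740
Total = 0.24602

0.246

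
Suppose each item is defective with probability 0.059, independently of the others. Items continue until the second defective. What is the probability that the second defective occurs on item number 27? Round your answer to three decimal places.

Y = trial on which the second success occurs; negative binomial, r=2, p=0.059.
P(Y=27) = C(26,1) · p^2 · (1−p)^25
= 26 · 0.003481 · 0.21865 = 0.01979

0.020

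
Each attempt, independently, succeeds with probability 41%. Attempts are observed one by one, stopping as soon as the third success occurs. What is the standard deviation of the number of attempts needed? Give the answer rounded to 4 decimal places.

3.2449

Y = total attempts until the third success; negative binomial with r=3, p=0.41.
SD(Y) = √[r(1−p)/p²] = √(10.529447) = 3.244911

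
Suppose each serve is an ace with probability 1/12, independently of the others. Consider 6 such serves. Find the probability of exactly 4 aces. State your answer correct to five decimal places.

X ~ Binomial(n=6, p=0.083333).
P(X=4) = C(6,4) · p^4 · (1−p)^2
= 15 · 4.8225e-05 · 0.84028 = 0.0006078

0.00061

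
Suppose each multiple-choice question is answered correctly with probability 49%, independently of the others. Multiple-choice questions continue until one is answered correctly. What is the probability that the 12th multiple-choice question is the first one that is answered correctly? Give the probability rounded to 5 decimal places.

Geometric (trials to first success), p = 0.49.
P(Y = 12) = (1−p)^11 · p = 0.00060712 · 0.49 = 0.0002975

0.00030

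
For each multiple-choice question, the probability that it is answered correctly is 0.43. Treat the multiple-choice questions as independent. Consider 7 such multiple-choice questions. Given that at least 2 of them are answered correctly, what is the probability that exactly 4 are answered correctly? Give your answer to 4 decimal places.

0.2526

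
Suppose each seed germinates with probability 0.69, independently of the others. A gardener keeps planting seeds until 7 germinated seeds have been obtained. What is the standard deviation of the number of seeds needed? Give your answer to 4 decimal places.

Y = total seeds until the seventh success; negative binomial with r=7, p=0.69.
SD(Y) = √[r(1−p)/p²] = √(4.557866) = 2.134916

2.1349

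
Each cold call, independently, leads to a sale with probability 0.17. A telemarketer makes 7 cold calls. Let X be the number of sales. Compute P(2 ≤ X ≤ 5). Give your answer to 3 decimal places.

0.339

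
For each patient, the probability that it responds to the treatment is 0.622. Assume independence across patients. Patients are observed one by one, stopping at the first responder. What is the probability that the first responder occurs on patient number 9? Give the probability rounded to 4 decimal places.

Geometric (trials to first success), p = 0.622.
P(Y = 9) = (1−p)^8 · p = 0.00041681 · 0.622 = 0.000259

0.0003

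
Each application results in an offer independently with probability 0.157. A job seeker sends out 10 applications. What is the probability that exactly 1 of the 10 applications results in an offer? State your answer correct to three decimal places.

X ~ Binomial(n=10, p=0.157).
P(X=1) = C(10,1) · p^1 · (1−p)^9
= 10 · 0.157 · 0.215 = 0.33756

0.338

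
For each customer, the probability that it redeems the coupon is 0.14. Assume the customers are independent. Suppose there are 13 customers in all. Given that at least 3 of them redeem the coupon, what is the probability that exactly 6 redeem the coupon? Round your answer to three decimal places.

X ~ Binomial(13, 0.14). Want P(X=6 | X≥3) = P(X=6) / P(X≥3).
P(X=6) = C(13,6)·0.14^6·0.86^7 = 0.00450
P(X≥3) = 1 − 0.14076 − 0.29789 − 0.29096 = 0.27039
Ratio = 0.00450 / 0.27039 = 0.01663

0.017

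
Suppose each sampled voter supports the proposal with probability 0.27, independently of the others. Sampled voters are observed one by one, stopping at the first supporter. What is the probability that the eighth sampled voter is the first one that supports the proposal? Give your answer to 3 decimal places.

Geometric (trials to first success), p = 0.27.
P(Y = 8) = (1−p)^7 · p = 0.11047 · 0.27 = 0.02983

0.030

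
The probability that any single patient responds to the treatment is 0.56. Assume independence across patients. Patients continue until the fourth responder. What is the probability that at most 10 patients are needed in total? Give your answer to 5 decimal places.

0.90916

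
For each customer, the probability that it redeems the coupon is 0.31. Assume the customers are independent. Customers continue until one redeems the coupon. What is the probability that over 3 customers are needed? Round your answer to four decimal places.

0.3285

Y = number of customers to the first success; geometric, p = 0.31.
P(Y > 3) = P(first 3 all fail) = (1−p)^3 = 0.328509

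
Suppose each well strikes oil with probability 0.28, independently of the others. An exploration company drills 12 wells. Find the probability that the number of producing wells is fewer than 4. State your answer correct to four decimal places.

0.5548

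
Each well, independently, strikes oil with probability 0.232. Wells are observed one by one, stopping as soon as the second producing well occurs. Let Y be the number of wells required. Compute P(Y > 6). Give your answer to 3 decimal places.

Needing more than 6 wells ⇔ fewer than 2 successes in the first 6. With X ~ Binomial(6, 0.232), P(Y > 6) = P(X ≤ 1).
  k=0: C(6,0)·0.232^0·0.768^6 = 0.20520
  k=1: C(6,1)·0.232^1·0.768^5 = 0.37192
P(X ≤ 1) = 0.57711

0.577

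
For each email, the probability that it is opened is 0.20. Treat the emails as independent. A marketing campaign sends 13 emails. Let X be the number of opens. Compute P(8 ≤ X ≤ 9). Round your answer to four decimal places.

X ~ Binomial(13, 0.20); P(8 ≤ X ≤ 9) = Σ C(13,k) p^k (1−p)^(13−k) over k:
  k=8: C(13,8)·0.20^8·0.80^5 = 0.001080
  k=9: C(13,9)·0.20^9·0.80^4 = 0.000150
Total = 0.001230

0.0012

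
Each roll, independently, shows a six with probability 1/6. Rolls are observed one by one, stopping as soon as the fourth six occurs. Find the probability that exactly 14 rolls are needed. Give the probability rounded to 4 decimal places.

Y = trial on which the fourth success occurs; negative binomial, r=4, p=0.166667.
P(Y=14) = C(13,3) · p^4 · (1−p)^10
= 286 · 0.0007716 · 0.16151 = 0.035641

0.0356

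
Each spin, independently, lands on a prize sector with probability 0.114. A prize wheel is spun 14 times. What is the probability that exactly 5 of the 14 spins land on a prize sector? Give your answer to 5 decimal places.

X ~ Binomial(n=14, p=0.114).
P(X=5) = C(14,5) · p^5 · (1−p)^9
= 2002 · 1.9254e-05 · 0.33644 = 0.0129686

0.01297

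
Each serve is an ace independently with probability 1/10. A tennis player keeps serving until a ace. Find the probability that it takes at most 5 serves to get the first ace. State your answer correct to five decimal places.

Y = number of serves to the first success; geometric, p = 0.10.
P(Y ≤ 5) = 1 − (1−p)^5 = 1 − 0.5904900 = 0.4095100

0.40951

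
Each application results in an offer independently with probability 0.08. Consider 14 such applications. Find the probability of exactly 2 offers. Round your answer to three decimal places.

0.214

X ~ Binomial(n=14, p=0.08).
P(X=2) = C(14,2) · p^2 · (1−p)^12
= 91 · 0.0064 · 0.36767 = 0.21413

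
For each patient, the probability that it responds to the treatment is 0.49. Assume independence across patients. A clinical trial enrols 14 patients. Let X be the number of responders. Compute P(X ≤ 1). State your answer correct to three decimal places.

0.001

X ~ Binomial(14, 0.49); P(X ≤ 1) = Σ C(14,k) p^k (1−p)^(14−k) over k:
  k=0: C(14,0)·0.49^0·0.51^14 = 0.00008
  k=1: C(14,1)·0.49^1·0.51^13 = 0.00108
Total = 0.00116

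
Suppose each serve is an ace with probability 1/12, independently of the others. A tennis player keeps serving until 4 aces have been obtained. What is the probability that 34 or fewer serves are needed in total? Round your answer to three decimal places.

0.314

Finishing within 34 serves ⇔ at least 4 successes in the first 34. With X ~ Binomial(34, 0.083333), P(Y ≤ 34) = 1 − P(X ≤ 3).
  k=0: C(34,0)·0.083333^0·0.916667^34 = 0.05190
  k=1: C(34,1)·0.083333^1·0.916667^33 = 0.16043
  k=2: C(34,2)·0.083333^2·0.916667^32 = 0.24064
  k=3: C(34,3)·0.083333^3·0.916667^31 = 0.23335
1 − 0.68632 = 0.31368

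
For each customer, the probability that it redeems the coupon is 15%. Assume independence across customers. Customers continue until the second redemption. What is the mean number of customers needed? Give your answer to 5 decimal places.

Y = total customers until the second success; negative binomial with r=2, p=0.15.
E[Y] = r / p = 2 / 0.15 = 13.3333333

13.33333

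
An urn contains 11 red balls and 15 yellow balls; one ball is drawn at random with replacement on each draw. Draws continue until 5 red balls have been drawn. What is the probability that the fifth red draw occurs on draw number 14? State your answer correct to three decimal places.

Y = trial on which the fifth success occurs; negative binomial, r=5, p=0.423077.
P(Y=14) = C(13,4) · p^5 · (1−p)^9
= 715 · 0.013555 · 0.0070805 = 0.06862

0.069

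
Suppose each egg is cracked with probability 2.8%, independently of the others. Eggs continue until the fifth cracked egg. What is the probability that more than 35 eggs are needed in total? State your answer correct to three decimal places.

Needing more than 35 eggs ⇔ fewer than 5 successes in the first 35. With X ~ Binomial(35, 0.028), P(Y > 35) = P(X ≤ 4).
  k=0: C(35,0)·0.028^0·0.972^35 = 0.37010
  k=1: C(35,1)·0.028^1·0.972^34 = 0.37315
  k=2: C(35,2)·0.028^2·0.972^33 = 0.18273
  k=3: C(35,3)·0.028^3·0.972^32 = 0.05790
  k=4: C(35,4)·0.028^4·0.972^31 = 0.01334
P(X ≤ 4) = 0.99723

0.997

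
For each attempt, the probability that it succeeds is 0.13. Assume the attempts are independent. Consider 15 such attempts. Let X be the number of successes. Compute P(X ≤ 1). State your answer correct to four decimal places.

X ~ Binomial(15, 0.13); P(X ≤ 1) = Σ C(15,k) p^k (1−p)^(15−k) over k:
  k=0: C(15,0)·0.13^0·0.87^15 = 0.123819
  k=1: C(15,1)·0.13^1·0.87^14 = 0.277526
Total = 0.401346

0.4013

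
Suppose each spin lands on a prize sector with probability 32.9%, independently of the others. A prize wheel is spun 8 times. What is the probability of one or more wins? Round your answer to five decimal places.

0.95891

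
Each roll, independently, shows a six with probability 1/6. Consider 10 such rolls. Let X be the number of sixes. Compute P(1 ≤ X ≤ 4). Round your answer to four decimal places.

0.8230

X ~ Binomial(10, 0.166667); P(1 ≤ X ≤ 4) = Σ C(10,k) p^k (1−p)^(10−k) over k:
  k=1: C(10,1)·0.166667^1·0.833333^9 = 0.323011
  k=2: C(10,2)·0.166667^2·0.833333^8 = 0.290710
  k=3: C(10,3)·0.166667^3·0.833333^7 = 0.155045
  k=4: C(10,4)·0.166667^4·0.833333^6 = 0.054266
Total = 0.823032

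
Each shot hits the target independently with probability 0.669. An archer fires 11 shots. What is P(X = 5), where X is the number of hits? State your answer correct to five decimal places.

X ~ Binomial(n=11, p=0.669).
P(X=5) = C(11,5) · p^5 · (1−p)^6
= 462 · 0.13401 · 0.0013151 = 0.0814218

0.08142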